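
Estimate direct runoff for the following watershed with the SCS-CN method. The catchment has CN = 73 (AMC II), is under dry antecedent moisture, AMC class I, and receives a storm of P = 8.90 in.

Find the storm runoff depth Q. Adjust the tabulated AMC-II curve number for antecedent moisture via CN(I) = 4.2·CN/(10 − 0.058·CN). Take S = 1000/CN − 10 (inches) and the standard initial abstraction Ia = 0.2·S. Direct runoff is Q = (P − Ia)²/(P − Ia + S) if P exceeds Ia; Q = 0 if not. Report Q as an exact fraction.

Q = 1330717441/416357690 in ≈ 3.196 in

CN(I) from CN(II)=73: (4.2·73)/(10 − 0.058·73) = 51100/961 ≈ 53.174
Retention S: 1000/CN − 10 with CN=53.174 → S = 4500/511 ≈ 8.806 in
Initial abstraction Ia = S/5 = (4500/511)/5 = 900/511 ≈ 1.761 in
Excess rainfall: 8.900 − 1.761 = 7.139 in; P > Ia so Q > 0
Q = (36479/5110)²/((36479/5110) + 4500/511) = (1330717441/26112100)/(81479/5110) = 1330717441/416357690 in ≈ 3.196 in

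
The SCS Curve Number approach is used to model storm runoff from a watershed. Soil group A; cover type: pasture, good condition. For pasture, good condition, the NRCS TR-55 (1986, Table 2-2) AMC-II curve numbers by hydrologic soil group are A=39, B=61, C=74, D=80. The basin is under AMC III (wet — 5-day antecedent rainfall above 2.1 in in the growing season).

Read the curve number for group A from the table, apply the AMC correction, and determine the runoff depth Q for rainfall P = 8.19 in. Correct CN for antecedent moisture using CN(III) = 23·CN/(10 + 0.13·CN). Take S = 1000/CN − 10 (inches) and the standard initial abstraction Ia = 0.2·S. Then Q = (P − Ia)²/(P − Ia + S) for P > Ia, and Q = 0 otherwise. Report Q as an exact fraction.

Q = 375331445449/109671077100 in ≈ 3.422 in

NRCS table: pasture, good condition, soil group A → CN(II) = 39
Adjust CN=39 to AMC III: 23·39/(10 + 0.13·39) → 897 ÷ (1507/100) = 89700/1507 ≈ 59.522
Retention S: 1000/CN − 10 with CN=59.522 → S = 6100/897 ≈ 6.800 in
Ia = 0.2S: 0.2·6.800 = 1.360 in (exactly 1220/897)
P − Ia = 8.190 − 1.360 = 612643/89700 ≈ 6.830 in (> 0, runoff occurs)
Q = (612643/89700)²/((612643/89700) + 6100/897) = (375331445449/8046090000)/(1222643/89700) = 375331445449/109671077100 in ≈ 3.422 in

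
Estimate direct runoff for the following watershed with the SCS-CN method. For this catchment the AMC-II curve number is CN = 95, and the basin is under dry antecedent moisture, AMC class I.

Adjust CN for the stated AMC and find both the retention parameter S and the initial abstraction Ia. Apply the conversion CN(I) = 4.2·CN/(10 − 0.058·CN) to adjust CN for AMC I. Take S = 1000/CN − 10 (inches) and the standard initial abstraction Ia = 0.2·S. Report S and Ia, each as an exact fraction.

S = 500/399 in ≈ 1.253 in; Ia = 100/399 in ≈ 0.251 in

Dry (AMC I): CN(I) = 4.2·95/(10 − 0.058·95) = 399/(449/100) = 39900/449 ≈ 88.864
Max retention: S = 1000/(39900/449) − 10 = 500/399 in (≈ 1.253 in)
Ia = 0.2S: 0.2·1.253 = 0.251 in (exactly 100/399)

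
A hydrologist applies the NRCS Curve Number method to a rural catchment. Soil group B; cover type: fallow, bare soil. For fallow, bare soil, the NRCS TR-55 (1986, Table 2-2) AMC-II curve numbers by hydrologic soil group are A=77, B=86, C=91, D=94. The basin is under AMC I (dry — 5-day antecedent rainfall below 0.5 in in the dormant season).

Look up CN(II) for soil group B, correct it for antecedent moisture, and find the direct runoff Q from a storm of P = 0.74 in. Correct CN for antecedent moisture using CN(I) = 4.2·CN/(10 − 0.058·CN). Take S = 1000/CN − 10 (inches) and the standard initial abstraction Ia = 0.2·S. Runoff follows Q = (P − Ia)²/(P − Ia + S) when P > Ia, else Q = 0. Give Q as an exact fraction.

Q = 0 in ≈ 0.000 in

NRCS table: fallow, bare soil, soil group B → CN(II) = 86
Dry (AMC I): CN(I) = 4.2·86/(10 − 0.058·86) = (1806/5)/(1253/250) = 12900/179 ≈ 72.067
Max retention: S = 1000/(12900/179) − 10 = 500/129 in (≈ 3.876 in)
Ia = 0.2S: 0.2·3.876 = 0.775 in (exactly 100/129)
P = 0.740 ≤ Ia = 0.775 in: entire storm abstracted, Q = 0.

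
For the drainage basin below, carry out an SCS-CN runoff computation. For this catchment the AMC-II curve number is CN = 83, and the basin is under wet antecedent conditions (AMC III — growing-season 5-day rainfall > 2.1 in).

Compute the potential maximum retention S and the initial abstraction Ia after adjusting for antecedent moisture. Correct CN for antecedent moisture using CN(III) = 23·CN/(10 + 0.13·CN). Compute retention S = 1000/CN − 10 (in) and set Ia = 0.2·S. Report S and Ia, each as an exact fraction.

CN(III) from CN(II)=83: (23·83)/(10 + 0.13·83) = 190900/2079 ≈ 91.823
S = 1000/(190900/2079) − 10 = 1700/1909 in ≈ 0.891 in
Ia = 0.2S: 0.2·0.891 = 0.178 in (exactly 340/1909)

S = 1700/1909 in ≈ 0.891 in; Ia = 340/1909 in ≈ 0.178 in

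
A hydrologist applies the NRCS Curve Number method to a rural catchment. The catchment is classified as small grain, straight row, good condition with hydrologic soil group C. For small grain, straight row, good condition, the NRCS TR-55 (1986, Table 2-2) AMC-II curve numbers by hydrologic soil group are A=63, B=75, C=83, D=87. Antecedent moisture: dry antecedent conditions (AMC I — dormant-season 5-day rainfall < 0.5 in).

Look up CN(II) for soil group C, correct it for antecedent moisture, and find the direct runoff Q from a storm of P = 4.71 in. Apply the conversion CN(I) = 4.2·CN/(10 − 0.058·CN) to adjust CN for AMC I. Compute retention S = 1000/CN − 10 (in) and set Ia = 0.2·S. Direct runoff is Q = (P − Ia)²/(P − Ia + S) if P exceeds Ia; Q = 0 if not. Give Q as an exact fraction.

NRCS table: small grain, straight row, good condition, soil group C → CN(II) = 83
CN(I) from CN(II)=83: (4.2·83)/(10 − 0.058·83) = 174300/2593 ≈ 67.219
Retention S: 1000/CN − 10 with CN=67.219 → S = 8500/1743 ≈ 4.877 in
Ia = 0.2·(8500/1743) = 1700/1743 in ≈ 0.975 in
Since P=4.710 > Ia=0.975: effective rainfall P−Ia = 650953/174300 in
Runoff Q = (P−Ia)²/(P−Ia+S) = (3.735)²/(3.735+4.877) = 423739808209/261616107900 ≈ 1.620 in

Q = 423739808209/261616107900 in ≈ 1.620 in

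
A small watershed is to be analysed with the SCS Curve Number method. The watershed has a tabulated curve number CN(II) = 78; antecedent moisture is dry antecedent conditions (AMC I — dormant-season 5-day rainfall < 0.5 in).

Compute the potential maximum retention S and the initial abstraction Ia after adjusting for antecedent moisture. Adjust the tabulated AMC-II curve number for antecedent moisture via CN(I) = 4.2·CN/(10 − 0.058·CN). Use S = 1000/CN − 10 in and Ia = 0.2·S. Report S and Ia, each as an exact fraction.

Adjust CN=78 to AMC I: 4.2·78/(10 − 0.058·78) → (1638/5) ÷ (1369/250) = 81900/1369 ≈ 59.825
Max retention: S = 1000/(81900/1369) − 10 = 5500/819 in (≈ 6.716 in)
Ia = 0.2·(5500/819) = 1100/819 in ≈ 1.343 in

S = 5500/819 in ≈ 6.716 in; Ia = 1100/819 in ≈ 1.343 in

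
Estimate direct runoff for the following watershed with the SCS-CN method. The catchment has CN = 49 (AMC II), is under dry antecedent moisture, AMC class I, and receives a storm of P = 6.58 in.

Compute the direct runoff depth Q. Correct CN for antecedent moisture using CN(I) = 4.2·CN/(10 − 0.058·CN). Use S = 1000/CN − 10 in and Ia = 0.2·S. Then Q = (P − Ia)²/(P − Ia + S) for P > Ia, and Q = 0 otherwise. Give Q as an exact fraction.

CN(I) from CN(II)=49: (4.2·49)/(10 − 0.058·49) = 34300/1193 ≈ 28.751
S = 1000/(34300/1193) − 10 = 8500/343 in ≈ 24.781 in
Ia = 0.2·(8500/343) = 1700/343 in ≈ 4.956 in
Since P=6.580 > Ia=4.956: effective rainfall P−Ia = 27847/17150 in
Q = (27847/17150)²/((27847/17150) + 8500/343) = (775455409/294122500)/(452847/17150) = 775455409/7766326050 in ≈ 0.100 in

Q = 775455409/7766326050 in ≈ 0.100 in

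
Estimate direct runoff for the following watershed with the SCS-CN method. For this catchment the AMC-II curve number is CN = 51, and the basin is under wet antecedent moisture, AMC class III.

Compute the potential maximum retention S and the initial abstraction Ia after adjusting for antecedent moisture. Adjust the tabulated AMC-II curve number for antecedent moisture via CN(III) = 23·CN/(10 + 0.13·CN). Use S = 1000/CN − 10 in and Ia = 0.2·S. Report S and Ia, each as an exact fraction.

CN(III) from CN(II)=51: (23·51)/(10 + 0.13·51) = 117300/1663 ≈ 70.535
S = 1000/(117300/1663) − 10 = 4900/1173 in ≈ 4.177 in
Ia = 0.2S: 0.2·4.177 = 0.835 in (exactly 980/1173)

S = 4900/1173 in ≈ 4.177 in; Ia = 980/1173 in ≈ 0.835 in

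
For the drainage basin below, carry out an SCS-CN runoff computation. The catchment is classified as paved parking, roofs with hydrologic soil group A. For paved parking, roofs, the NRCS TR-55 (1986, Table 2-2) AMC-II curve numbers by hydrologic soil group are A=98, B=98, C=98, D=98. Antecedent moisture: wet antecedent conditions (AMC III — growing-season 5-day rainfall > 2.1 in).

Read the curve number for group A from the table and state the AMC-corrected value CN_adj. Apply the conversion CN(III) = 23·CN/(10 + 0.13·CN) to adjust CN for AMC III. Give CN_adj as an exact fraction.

CN_adj = 112700/1137 ≈ 99.120

NRCS table: paved parking, roofs, soil group A → CN(II) = 98
CN(III) from CN(II)=98: (23·98)/(10 + 0.13·98) = 112700/1137 ≈ 99.120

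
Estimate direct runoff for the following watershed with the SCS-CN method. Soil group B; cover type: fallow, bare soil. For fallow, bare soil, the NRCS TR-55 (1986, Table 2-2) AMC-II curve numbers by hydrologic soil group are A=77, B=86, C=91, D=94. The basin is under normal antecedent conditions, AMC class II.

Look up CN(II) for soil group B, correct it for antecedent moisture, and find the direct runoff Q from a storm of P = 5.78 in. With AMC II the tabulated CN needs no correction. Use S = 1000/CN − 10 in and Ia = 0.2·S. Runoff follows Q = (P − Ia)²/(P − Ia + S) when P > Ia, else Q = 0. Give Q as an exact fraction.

Q = 137522529/32738050 in ≈ 4.201 in

NRCS table: fallow, bare soil, soil group B → CN(II) = 86
AMC II — tabulated CN = 86 applies directly.
Max retention: S = 1000/86 − 10 = 70/43 in (≈ 1.628 in)
Ia = 0.2S: 0.2·1.628 = 0.326 in (exactly 14/43)
Excess rainfall: 5.780 − 0.326 = 5.454 in; P > Ia so Q > 0
Q = (11727/2150)²/((11727/2150) + 70/43) = (137522529/4622500)/(15227/2150) = 137522529/32738050 in ≈ 4.201 in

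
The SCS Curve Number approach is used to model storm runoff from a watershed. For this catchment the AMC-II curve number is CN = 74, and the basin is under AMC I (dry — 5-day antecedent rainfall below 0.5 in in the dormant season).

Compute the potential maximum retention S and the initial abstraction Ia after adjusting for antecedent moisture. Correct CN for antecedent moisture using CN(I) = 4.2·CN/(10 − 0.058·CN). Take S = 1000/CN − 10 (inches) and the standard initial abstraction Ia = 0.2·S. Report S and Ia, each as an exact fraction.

Dry (AMC I): CN(I) = 4.2·74/(10 − 0.058·74) = (1554/5)/(1427/250) = 77700/1427 ≈ 54.450
Retention S: 1000/CN − 10 with CN=54.450 → S = 6500/777 ≈ 8.366 in
Initial abstraction Ia = S/5 = (6500/777)/5 = 1300/777 ≈ 1.673 in

S = 6500/777 in ≈ 8.366 in; Ia = 1300/777 in ≈ 1.673 in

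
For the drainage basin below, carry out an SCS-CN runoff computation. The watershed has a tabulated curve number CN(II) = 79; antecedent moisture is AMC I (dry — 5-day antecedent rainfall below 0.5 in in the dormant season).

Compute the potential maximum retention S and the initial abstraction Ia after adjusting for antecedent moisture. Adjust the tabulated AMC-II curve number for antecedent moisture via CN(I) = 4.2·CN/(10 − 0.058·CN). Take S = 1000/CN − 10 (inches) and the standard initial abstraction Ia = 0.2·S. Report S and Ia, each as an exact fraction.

Dry (AMC I): CN(I) = 4.2·79/(10 − 0.058·79) = (1659/5)/(2709/500) = 7900/129 ≈ 61.240
S = 1000/(7900/129) − 10 = 500/79 in ≈ 6.329 in
Ia = 0.2·(500/79) = 100/79 in ≈ 1.266 in

S = 500/79 in ≈ 6.329 in; Ia = 100/79 in ≈ 1.266 in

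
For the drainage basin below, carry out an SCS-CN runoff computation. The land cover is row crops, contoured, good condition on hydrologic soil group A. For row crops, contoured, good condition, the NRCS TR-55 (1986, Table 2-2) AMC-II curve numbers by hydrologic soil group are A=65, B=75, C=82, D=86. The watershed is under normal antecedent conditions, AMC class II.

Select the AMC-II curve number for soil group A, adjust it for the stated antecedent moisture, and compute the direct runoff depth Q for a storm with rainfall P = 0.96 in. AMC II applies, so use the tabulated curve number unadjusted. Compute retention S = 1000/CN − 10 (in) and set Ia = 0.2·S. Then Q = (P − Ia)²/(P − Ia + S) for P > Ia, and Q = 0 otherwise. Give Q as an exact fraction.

Q = 0 in ≈ 0.000 in

NRCS table: row crops, contoured, good condition, soil group A → CN(II) = 65
AMC II — tabulated CN = 65 applies directly.
S = 1000/65 − 10 = 70/13 in ≈ 5.385 in
Ia = 0.2S: 0.2·5.385 = 1.077 in (exactly 14/13)
P = 0.960 ≤ Ia = 1.077 in: entire storm abstracted, Q = 0.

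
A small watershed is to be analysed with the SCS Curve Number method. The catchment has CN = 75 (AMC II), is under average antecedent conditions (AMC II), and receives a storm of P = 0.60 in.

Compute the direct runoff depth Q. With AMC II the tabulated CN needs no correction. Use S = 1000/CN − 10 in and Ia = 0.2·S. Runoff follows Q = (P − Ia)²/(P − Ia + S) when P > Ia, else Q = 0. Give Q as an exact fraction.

AMC II — tabulated CN = 75 applies directly.
S = 1000/75 − 10 = 10/3 in ≈ 3.333 in
Ia = 0.2·(10/3) = 2/3 in ≈ 0.667 in
P = 0.600 ≤ Ia = 0.667 in: entire storm abstracted, Q = 0.

Q = 0 in ≈ 0.000 in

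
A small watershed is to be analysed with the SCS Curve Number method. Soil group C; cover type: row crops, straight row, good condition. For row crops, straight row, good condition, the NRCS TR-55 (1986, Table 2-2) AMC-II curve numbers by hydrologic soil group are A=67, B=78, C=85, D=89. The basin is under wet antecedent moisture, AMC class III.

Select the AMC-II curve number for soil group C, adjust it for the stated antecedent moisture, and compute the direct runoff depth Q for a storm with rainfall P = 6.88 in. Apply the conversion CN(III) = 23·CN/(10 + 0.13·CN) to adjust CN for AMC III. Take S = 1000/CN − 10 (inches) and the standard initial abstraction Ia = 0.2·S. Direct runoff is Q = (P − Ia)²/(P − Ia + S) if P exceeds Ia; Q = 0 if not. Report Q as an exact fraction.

Q = 1080831376/179009575 in ≈ 6.038 in

NRCS table: row crops, straight row, good condition, soil group C → CN(II) = 85
CN(III) from CN(II)=85: (23·85)/(10 + 0.13·85) = 39100/421 ≈ 92.874
Max retention: S = 1000/(39100/421) − 10 = 300/391 in (≈ 0.767 in)
Ia = 0.2·(300/391) = 60/391 in ≈ 0.153 in
Since P=6.880 > Ia=0.153: effective rainfall P−Ia = 65752/9775 in
Q: (65752/9775)² ÷ (73252/9775) = 1080831376/179009575 in (≈ 6.038 in)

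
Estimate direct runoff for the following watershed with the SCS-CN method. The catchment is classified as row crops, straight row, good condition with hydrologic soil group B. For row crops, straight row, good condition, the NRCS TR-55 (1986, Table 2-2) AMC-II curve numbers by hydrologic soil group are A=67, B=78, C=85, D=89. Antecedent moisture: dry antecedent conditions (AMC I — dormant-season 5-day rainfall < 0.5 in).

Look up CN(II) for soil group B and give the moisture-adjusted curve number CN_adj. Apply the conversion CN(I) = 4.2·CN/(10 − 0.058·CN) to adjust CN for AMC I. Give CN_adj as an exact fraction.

NRCS table: row crops, straight row, good condition, soil group B → CN(II) = 78
Adjust CN=78 to AMC I: 4.2·78/(10 − 0.058·78) → (1638/5) ÷ (1369/250) = 81900/1369 ≈ 59.825

CN_adj = 81900/1369 ≈ 59.825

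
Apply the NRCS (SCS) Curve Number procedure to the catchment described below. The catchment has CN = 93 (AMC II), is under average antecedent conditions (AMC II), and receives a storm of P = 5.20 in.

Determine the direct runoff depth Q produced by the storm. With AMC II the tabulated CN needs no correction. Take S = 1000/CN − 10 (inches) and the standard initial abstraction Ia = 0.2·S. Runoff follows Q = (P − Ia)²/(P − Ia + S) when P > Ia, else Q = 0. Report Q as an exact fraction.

Average conditions: CN = 93 (no AMC adjustment).
Max retention: S = 1000/93 − 10 = 70/93 in (≈ 0.753 in)
Ia = 0.2·(70/93) = 14/93 in ≈ 0.151 in
P − Ia = 5.200 − 0.151 = 2348/465 ≈ 5.049 in (> 0, runoff occurs)
Q = (2348/465)²/((2348/465) + 70/93) = (5513104/216225)/(2698/465) = 2756552/627285 in ≈ 4.394 in

Q = 2756552/627285 in ≈ 4.394 in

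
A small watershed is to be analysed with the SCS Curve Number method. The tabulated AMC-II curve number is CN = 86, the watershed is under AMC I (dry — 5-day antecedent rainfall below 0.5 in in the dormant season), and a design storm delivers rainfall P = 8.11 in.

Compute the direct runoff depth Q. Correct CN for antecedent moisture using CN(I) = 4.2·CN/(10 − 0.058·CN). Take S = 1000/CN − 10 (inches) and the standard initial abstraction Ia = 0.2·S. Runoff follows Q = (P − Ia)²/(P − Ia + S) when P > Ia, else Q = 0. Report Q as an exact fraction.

Q = 8952755161/1865585100 in ≈ 4.799 in

CN(I) from CN(II)=86: (4.2·86)/(10 − 0.058·86) = 12900/179 ≈ 72.067
S = 1000/(12900/179) − 10 = 500/129 in ≈ 3.876 in
Ia = 0.2·(500/129) = 100/129 in ≈ 0.775 in
Excess rainfall: 8.110 − 0.775 = 7.335 in; P > Ia so Q > 0
Q = (94619/12900)²/((94619/12900) + 500/129) = (8952755161/166410000)/(144619/12900) = 8952755161/1865585100 in ≈ 4.799 in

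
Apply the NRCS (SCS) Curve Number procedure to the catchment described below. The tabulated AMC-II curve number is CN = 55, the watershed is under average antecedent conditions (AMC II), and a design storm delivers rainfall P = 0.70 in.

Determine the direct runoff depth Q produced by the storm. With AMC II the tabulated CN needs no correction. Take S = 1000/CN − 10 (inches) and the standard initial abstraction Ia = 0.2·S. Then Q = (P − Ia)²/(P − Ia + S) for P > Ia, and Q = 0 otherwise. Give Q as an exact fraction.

Q = 0 in ≈ 0.000 in

Average conditions: CN = 55 (no AMC adjustment).
S = 1000/55 − 10 = 90/11 in ≈ 8.182 in
Initial abstraction Ia = S/5 = (90/11)/5 = 18/11 ≈ 1.636 in
P = 0.700 ≤ Ia = 1.636 in: entire storm abstracted, Q = 0.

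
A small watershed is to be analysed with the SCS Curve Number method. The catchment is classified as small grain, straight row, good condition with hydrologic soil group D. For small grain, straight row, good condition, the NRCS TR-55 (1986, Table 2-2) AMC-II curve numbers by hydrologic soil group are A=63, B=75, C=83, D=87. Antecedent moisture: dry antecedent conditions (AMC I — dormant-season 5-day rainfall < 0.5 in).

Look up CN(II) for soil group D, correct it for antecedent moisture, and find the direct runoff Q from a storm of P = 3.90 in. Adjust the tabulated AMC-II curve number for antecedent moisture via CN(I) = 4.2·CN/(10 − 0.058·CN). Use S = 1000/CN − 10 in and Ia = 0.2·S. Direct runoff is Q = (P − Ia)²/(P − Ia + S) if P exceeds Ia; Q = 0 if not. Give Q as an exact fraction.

Q = 261031693/173217870 in ≈ 1.507 in

NRCS table: small grain, straight row, good condition, soil group D → CN(II) = 87
Adjust CN=87 to AMC I: 4.2·87/(10 − 0.058·87) → (1827/5) ÷ (2477/500) = 182700/2477 ≈ 73.759
S = 1000/(182700/2477) − 10 = 6500/1827 in ≈ 3.558 in
Initial abstraction Ia = S/5 = (6500/1827)/5 = 1300/1827 ≈ 0.712 in
Excess rainfall: 3.900 − 0.712 = 3.188 in; P > Ia so Q > 0
Runoff Q = (P−Ia)²/(P−Ia+S) = (3.188)²/(3.188+3.558) = 261031693/173217870 ≈ 1.507 in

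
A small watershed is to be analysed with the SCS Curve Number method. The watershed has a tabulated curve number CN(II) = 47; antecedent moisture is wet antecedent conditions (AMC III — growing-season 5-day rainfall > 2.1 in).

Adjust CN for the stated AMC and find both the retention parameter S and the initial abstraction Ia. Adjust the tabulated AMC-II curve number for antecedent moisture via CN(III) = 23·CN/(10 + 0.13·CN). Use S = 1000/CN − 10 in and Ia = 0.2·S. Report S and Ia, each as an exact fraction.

S = 5300/1081 in ≈ 4.903 in; Ia = 1060/1081 in ≈ 0.981 in

CN(III) from CN(II)=47: (23·47)/(10 + 0.13·47) = 108100/1611 ≈ 67.101
Retention S: 1000/CN − 10 with CN=67.101 → S = 5300/1081 ≈ 4.903 in
Initial abstraction Ia = S/5 = (5300/1081)/5 = 1060/1081 ≈ 0.981 in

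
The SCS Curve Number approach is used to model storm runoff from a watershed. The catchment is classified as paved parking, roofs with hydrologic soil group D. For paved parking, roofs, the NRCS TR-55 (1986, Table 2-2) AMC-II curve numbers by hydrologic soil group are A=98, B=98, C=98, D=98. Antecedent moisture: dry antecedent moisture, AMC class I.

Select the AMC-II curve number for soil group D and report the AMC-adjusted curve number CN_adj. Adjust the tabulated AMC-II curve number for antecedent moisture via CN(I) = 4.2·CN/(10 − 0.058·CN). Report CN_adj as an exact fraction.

CN_adj = 102900/1079 ≈ 95.366

NRCS table: paved parking, roofs, soil group D → CN(II) = 98
Dry (AMC I): CN(I) = 4.2·98/(10 − 0.058·98) = (2058/5)/(1079/250) = 102900/1079 ≈ 95.366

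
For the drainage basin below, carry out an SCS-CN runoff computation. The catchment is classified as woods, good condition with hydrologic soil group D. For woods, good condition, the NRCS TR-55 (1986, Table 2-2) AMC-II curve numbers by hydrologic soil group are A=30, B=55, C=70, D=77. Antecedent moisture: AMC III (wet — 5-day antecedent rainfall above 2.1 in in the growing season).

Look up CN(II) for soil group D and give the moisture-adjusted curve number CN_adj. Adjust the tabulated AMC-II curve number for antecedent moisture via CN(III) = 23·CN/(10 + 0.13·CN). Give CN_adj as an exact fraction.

CN_adj = 7700/87 ≈ 88.506

NRCS table: woods, good condition, soil group D → CN(II) = 77
Adjust CN=77 to AMC III: 23·77/(10 + 0.13·77) → 1771 ÷ (2001/100) = 7700/87 ≈ 88.506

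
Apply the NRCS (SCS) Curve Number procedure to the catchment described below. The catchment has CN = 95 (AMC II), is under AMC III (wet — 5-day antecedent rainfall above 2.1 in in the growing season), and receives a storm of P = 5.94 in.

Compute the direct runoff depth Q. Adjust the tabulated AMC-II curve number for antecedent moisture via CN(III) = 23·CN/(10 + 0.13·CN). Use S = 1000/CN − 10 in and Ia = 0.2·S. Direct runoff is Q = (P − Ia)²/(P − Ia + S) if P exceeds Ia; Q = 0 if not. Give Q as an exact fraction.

CN(III) from CN(II)=95: (23·95)/(10 + 0.13·95) = 43700/447 ≈ 97.763
S = 1000/(43700/447) − 10 = 100/437 in ≈ 0.229 in
Ia = 0.2S: 0.2·0.229 = 0.046 in (exactly 20/437)
Excess rainfall: 5.940 − 0.046 = 5.894 in; P > Ia so Q > 0
Runoff Q = (P−Ia)²/(P−Ia+S) = (5.894)²/(5.894+0.229) = 16586606521/2923289650 ≈ 5.674 in

Q = 16586606521/2923289650 in ≈ 5.674 in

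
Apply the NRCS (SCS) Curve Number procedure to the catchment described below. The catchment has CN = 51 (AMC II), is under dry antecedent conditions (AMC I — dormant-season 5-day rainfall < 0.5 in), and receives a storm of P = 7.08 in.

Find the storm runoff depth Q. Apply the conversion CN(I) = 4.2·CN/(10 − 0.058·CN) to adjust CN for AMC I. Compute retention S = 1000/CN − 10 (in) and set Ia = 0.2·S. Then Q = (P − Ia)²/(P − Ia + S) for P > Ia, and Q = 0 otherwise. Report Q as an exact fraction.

Adjust CN=51 to AMC I: 4.2·51/(10 − 0.058·51) → (1071/5) ÷ (3521/500) = 15300/503 ≈ 30.417
S = 1000/(15300/503) − 10 = 3500/153 in ≈ 22.876 in
Initial abstraction Ia = S/5 = (3500/153)/5 = 700/153 ≈ 4.575 in
P − Ia = 7.080 − 4.575 = 9581/3825 ≈ 2.505 in (> 0, runoff occurs)
Q = (9581/3825)²/((9581/3825) + 3500/153) = (91795561/14630625)/(97081/3825) = 91795561/371334825 in ≈ 0.247 in

Q = 91795561/371334825 in ≈ 0.247 in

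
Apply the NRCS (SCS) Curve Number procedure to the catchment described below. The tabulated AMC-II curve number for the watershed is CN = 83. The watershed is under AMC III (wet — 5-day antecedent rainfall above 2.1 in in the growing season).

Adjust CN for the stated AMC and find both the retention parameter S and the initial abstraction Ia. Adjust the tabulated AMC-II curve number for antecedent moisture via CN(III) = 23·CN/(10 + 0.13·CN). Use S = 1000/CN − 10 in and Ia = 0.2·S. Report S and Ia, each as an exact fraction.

Adjust CN=83 to AMC III: 23·83/(10 + 0.13·83) → 1909 ÷ (2079/100) = 190900/2079 ≈ 91.823
Max retention: S = 1000/(190900/2079) − 10 = 1700/1909 in (≈ 0.891 in)
Ia = 0.2·(1700/1909) = 340/1909 in ≈ 0.178 in

S = 1700/1909 in ≈ 0.891 in; Ia = 340/1909 in ≈ 0.178 in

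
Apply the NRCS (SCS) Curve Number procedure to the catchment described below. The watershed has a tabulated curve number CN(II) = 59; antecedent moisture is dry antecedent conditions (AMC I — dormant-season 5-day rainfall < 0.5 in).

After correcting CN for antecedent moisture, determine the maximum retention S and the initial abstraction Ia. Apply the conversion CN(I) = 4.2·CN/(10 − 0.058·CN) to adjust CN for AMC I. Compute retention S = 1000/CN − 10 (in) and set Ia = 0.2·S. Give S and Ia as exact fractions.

S = 20500/1239 in ≈ 16.546 in; Ia = 4100/1239 in ≈ 3.309 in

CN(I) from CN(II)=59: (4.2·59)/(10 − 0.058·59) = 123900/3289 ≈ 37.671
Retention S: 1000/CN − 10 with CN=37.671 → S = 20500/1239 ≈ 16.546 in
Ia = 0.2·(20500/1239) = 4100/1239 in ≈ 3.309 in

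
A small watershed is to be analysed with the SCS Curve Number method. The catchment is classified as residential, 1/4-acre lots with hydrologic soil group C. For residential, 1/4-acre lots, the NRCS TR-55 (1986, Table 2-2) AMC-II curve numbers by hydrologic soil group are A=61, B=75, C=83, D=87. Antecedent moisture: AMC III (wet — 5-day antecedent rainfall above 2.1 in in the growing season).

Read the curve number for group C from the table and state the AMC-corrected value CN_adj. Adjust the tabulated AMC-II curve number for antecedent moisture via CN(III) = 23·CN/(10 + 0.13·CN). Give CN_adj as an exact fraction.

NRCS table: residential, 1/4-acre lots, soil group C → CN(II) = 83
CN(III) from CN(II)=83: (23·83)/(10 + 0.13·83) = 190900/2079 ≈ 91.823

CN_adj = 190900/2079 ≈ 91.823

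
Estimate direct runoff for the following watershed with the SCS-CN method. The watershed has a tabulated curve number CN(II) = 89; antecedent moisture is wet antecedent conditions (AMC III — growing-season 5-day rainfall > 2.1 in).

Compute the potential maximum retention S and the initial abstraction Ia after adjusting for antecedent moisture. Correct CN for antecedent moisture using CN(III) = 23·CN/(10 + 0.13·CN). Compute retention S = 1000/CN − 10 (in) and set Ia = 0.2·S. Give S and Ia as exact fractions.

S = 1100/2047 in ≈ 0.537 in; Ia = 220/2047 in ≈ 0.107 in

Adjust CN=89 to AMC III: 23·89/(10 + 0.13·89) → 2047 ÷ (2157/100) = 204700/2157 ≈ 94.900
S = 1000/(204700/2157) − 10 = 1100/2047 in ≈ 0.537 in
Ia = 0.2S: 0.2·0.537 = 0.107 in (exactly 220/2047)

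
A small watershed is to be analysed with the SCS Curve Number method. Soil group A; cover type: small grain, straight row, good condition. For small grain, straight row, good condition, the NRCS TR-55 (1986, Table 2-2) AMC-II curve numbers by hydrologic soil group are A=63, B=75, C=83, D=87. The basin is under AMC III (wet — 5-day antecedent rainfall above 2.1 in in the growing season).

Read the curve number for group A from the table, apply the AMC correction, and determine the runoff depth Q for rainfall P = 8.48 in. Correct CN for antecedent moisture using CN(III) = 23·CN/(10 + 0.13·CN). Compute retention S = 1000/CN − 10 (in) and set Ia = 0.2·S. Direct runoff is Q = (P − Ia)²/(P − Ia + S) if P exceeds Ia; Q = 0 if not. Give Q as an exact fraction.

Q = 20835190336/3452133825 in ≈ 6.035 in

NRCS table: small grain, straight row, good condition, soil group A → CN(II) = 63
Adjust CN=63 to AMC III: 23·63/(10 + 0.13·63) → 1449 ÷ (1819/100) = 144900/1819 ≈ 79.659
Max retention: S = 1000/(144900/1819) − 10 = 3700/1449 in (≈ 2.553 in)
Initial abstraction Ia = S/5 = (3700/1449)/5 = 740/1449 ≈ 0.511 in
Excess rainfall: 8.480 − 0.511 = 7.969 in; P > Ia so Q > 0
Q = (288688/36225)²/((288688/36225) + 3700/1449) = (83340761344/1312250625)/(381188/36225) = 20835190336/3452133825 in ≈ 6.035 in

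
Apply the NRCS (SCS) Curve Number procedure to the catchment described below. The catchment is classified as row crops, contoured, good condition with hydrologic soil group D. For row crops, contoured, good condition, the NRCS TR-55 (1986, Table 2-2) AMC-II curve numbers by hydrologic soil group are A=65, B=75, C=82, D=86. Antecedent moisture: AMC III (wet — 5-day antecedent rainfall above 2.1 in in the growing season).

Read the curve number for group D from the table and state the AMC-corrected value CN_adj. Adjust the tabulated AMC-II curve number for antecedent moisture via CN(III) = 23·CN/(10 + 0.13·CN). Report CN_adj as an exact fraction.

NRCS table: row crops, contoured, good condition, soil group D → CN(II) = 86
Wet (AMC III): CN(III) = 23·86/(10 + 0.13·86) = 1978/(1059/50) = 98900/1059 ≈ 93.390

CN_adj = 98900/1059 ≈ 93.390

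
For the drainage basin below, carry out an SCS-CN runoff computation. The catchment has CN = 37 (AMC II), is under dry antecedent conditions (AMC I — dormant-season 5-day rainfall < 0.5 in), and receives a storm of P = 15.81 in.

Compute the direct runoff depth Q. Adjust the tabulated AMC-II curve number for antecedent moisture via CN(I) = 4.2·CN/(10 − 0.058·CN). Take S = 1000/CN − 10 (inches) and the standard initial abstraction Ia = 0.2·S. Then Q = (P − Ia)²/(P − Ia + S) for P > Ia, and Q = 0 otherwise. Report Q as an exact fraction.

Dry (AMC I): CN(I) = 4.2·37/(10 − 0.058·37) = (777/5)/(3927/500) = 3700/187 ≈ 19.786
Retention S: 1000/CN − 10 with CN=19.786 → S = 1500/37 ≈ 40.541 in
Ia = 0.2·(1500/37) = 300/37 in ≈ 8.108 in
Since P=15.810 > Ia=8.108: effective rainfall P−Ia = 28497/3700 in
Q = (28497/3700)²/((28497/3700) + 1500/37) = (812079009/13690000)/(178497/3700) = 90231001/73382100 in ≈ 1.230 in

Q = 90231001/73382100 in ≈ 1.230 in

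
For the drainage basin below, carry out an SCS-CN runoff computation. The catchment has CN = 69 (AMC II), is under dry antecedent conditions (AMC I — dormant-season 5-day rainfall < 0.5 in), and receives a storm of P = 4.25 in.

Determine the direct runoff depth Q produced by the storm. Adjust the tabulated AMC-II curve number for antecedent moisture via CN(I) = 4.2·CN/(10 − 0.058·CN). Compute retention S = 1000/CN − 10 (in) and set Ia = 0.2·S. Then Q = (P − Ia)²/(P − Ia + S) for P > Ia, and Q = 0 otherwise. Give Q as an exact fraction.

Q = 149646289/430254468 in ≈ 0.348 in

Adjust CN=69 to AMC I: 4.2·69/(10 − 0.058·69) → (1449/5) ÷ (2999/500) = 144900/2999 ≈ 48.316
S = 1000/(144900/2999) − 10 = 15500/1449 in ≈ 10.697 in
Ia = 0.2·(15500/1449) = 3100/1449 in ≈ 2.139 in
P − Ia = 4.250 − 2.139 = 12233/5796 ≈ 2.111 in (> 0, runoff occurs)
Runoff Q = (P−Ia)²/(P−Ia+S) = (2.111)²/(2.111+10.697) = 149646289/430254468 ≈ 0.348 in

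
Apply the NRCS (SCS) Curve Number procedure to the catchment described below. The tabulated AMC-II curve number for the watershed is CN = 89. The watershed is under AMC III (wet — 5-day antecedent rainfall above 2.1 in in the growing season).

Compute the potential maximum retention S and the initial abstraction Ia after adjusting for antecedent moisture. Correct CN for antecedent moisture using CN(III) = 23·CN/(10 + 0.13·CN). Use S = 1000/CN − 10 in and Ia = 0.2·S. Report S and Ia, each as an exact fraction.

Wet (AMC III): CN(III) = 23·89/(10 + 0.13·89) = 2047/(2157/100) = 204700/2157 ≈ 94.900
S = 1000/(204700/2157) − 10 = 1100/2047 in ≈ 0.537 in
Initial abstraction Ia = S/5 = (1100/2047)/5 = 220/2047 ≈ 0.107 in

S = 1100/2047 in ≈ 0.537 in; Ia = 220/2047 in ≈ 0.107 in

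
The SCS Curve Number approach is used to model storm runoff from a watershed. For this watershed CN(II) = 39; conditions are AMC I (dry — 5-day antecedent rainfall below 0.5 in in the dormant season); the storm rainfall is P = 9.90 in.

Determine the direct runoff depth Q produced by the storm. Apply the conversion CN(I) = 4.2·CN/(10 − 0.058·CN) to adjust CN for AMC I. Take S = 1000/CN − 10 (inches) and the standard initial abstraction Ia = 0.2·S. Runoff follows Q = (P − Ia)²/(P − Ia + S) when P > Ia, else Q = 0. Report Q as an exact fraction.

CN(I) from CN(II)=39: (4.2·39)/(10 − 0.058·39) = 81900/3869 ≈ 21.168
Retention S: 1000/CN − 10 with CN=21.168 → S = 30500/819 ≈ 37.241 in
Initial abstraction Ia = S/5 = (30500/819)/5 = 6100/819 ≈ 7.448 in
Excess rainfall: 9.900 − 7.448 = 2.452 in; P > Ia so Q > 0
Runoff Q = (P−Ia)²/(P−Ia+S) = (2.452)²/(2.452+37.241) = 403246561/2662413390 ≈ 0.151 in

Q = 403246561/2662413390 in ≈ 0.151 in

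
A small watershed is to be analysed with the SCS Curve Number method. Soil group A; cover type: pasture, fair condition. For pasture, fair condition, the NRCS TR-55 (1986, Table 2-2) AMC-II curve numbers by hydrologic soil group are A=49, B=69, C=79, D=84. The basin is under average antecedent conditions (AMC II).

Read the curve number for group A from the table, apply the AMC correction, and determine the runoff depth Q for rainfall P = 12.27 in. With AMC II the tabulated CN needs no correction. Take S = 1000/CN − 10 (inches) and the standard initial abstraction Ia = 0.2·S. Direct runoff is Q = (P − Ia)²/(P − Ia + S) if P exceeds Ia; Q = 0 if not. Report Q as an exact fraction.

Q = 830768643/164840900 in ≈ 5.040 in

NRCS table: pasture, fair condition, soil group A → CN(II) = 49
Average conditions: CN = 49 (no AMC adjustment).
Max retention: S = 1000/49 − 10 = 510/49 in (≈ 10.408 in)
Ia = 0.2S: 0.2·10.408 = 2.082 in (exactly 102/49)
Excess rainfall: 12.270 − 2.082 = 10.188 in; P > Ia so Q > 0
Runoff Q = (P−Ia)²/(P−Ia+S) = (10.188)²/(10.188+10.408) = 830768643/164840900 ≈ 5.040 in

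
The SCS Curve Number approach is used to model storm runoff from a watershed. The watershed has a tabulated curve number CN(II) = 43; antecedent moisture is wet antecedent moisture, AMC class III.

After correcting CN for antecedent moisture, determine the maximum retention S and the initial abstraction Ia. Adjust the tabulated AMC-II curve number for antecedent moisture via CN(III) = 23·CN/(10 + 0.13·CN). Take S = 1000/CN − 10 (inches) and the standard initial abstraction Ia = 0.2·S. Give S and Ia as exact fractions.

S = 5700/989 in ≈ 5.763 in; Ia = 1140/989 in ≈ 1.153 in

CN(III) from CN(II)=43: (23·43)/(10 + 0.13·43) = 98900/1559 ≈ 63.438
Retention S: 1000/CN − 10 with CN=63.438 → S = 5700/989 ≈ 5.763 in
Initial abstraction Ia = S/5 = (5700/989)/5 = 1140/989 ≈ 1.153 in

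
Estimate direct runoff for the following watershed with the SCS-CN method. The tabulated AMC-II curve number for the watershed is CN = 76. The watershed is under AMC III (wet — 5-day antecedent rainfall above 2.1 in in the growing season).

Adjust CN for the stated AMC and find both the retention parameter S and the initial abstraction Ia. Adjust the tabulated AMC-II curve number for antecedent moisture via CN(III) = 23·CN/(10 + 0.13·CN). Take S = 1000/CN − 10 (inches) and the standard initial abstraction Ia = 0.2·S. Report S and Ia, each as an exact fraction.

Adjust CN=76 to AMC III: 23·76/(10 + 0.13·76) → 1748 ÷ (497/25) = 43700/497 ≈ 87.928
S = 1000/(43700/497) − 10 = 600/437 in ≈ 1.373 in
Ia = 0.2·(600/437) = 120/437 in ≈ 0.275 in

S = 600/437 in ≈ 1.373 in; Ia = 120/437 in ≈ 0.275 in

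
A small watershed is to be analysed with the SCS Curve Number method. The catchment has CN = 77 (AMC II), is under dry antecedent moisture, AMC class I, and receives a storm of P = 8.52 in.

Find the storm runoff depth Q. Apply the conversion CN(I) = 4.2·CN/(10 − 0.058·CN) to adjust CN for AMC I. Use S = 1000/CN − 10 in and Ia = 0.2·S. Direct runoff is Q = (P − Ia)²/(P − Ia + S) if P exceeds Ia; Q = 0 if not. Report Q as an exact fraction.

Q = 82323660241/23220968925 in ≈ 3.545 in

CN(I) from CN(II)=77: (4.2·77)/(10 − 0.058·77) = 161700/2767 ≈ 58.439
Retention S: 1000/CN − 10 with CN=58.439 → S = 11500/1617 ≈ 7.112 in
Ia = 0.2S: 0.2·7.112 = 1.422 in (exactly 2300/1617)
Excess rainfall: 8.520 − 1.422 = 7.098 in; P > Ia so Q > 0
Q = (286921/40425)²/((286921/40425) + 11500/1617) = (82323660241/1634180625)/(574421/40425) = 82323660241/23220968925 in ≈ 3.545 in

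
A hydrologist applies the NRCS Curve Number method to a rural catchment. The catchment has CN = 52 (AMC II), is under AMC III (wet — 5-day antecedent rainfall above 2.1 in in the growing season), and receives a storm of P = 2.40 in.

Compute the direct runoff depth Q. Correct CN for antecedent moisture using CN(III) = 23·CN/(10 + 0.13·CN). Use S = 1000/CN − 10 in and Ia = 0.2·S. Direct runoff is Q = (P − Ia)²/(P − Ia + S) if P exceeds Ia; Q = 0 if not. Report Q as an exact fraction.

Q = 158404/348335 in ≈ 0.455 in

CN(III) from CN(II)=52: (23·52)/(10 + 0.13·52) = 29900/419 ≈ 71.360
S = 1000/(29900/419) − 10 = 1200/299 in ≈ 4.013 in
Initial abstraction Ia = S/5 = (1200/299)/5 = 240/299 ≈ 0.803 in
Since P=2.400 > Ia=0.803: effective rainfall P−Ia = 2388/1495 in
Runoff Q = (P−Ia)²/(P−Ia+S) = (1.597)²/(1.597+4.013) = 158404/348335 ≈ 0.455 in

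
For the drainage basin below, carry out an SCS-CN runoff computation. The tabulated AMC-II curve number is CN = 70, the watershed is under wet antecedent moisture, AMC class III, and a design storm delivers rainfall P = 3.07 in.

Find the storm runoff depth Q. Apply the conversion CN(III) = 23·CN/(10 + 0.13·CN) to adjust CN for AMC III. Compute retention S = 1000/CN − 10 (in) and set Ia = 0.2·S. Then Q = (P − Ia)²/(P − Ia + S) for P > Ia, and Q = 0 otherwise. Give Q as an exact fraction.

Q = 1885904329/1182174700 in ≈ 1.595 in

Wet (AMC III): CN(III) = 23·70/(10 + 0.13·70) = 1610/(191/10) = 16100/191 ≈ 84.293
Retention S: 1000/CN − 10 with CN=84.293 → S = 300/161 ≈ 1.863 in
Ia = 0.2·(300/161) = 60/161 in ≈ 0.373 in
P − Ia = 3.070 − 0.373 = 43427/16100 ≈ 2.697 in (> 0, runoff occurs)
Q: (43427/16100)² ÷ (73427/16100) = 1885904329/1182174700 in (≈ 1.595 in)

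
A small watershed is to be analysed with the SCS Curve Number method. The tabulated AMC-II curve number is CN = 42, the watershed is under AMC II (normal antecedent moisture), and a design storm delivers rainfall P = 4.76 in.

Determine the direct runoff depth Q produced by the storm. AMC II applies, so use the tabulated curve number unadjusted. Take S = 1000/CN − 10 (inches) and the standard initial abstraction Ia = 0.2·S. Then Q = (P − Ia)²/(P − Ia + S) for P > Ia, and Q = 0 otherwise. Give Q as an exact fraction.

Average conditions: CN = 42 (no AMC adjustment).
Retention S: 1000/CN − 10 with CN=42.000 → S = 290/21 ≈ 13.810 in
Ia = 0.2·(290/21) = 58/21 in ≈ 2.762 in
Excess rainfall: 4.760 − 2.762 = 1.998 in; P > Ia so Q > 0
Q: (1049/525)² ÷ (8299/525) = 1100401/4356975 in (≈ 0.253 in)

Q = 1100401/4356975 in ≈ 0.253 in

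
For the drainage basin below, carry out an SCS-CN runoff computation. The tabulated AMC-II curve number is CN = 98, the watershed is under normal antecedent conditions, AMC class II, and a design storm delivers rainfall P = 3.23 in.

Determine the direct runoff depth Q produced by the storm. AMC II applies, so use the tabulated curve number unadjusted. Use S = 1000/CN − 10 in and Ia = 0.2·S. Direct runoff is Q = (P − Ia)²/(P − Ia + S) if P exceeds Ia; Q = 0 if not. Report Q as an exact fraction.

Q = 244203129/81472300 in ≈ 2.997 in

CN(II) = 98; AMC II needs no correction.
S = 1000/98 − 10 = 10/49 in ≈ 0.204 in
Initial abstraction Ia = S/5 = (10/49)/5 = 2/49 ≈ 0.041 in
Since P=3.230 > Ia=0.041: effective rainfall P−Ia = 15627/4900 in
Q: (15627/4900)² ÷ (16627/4900) = 244203129/81472300 in (≈ 2.997 in)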